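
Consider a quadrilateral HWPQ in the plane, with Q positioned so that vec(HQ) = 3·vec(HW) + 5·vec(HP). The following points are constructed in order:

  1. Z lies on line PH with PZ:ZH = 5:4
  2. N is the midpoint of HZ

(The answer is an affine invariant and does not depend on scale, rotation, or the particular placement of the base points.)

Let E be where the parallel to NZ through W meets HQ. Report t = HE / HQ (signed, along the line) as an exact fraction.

Work in coordinates with H = (0, 0), W = (1, 0), P = (0, 1), Q = (3, 5).
1. Z lies on line PH with PZ:ZH = 5:4 ⇒ Z = (0, 4/9)
2. N is the midpoint of HZ ⇒ N = (0, 2/9)
through W parallel to NZ: direction (0, 2/9); meets HQ at E = (1, 5/3)
E = H + t·(Q−H) with t = 1/3

t = 1/3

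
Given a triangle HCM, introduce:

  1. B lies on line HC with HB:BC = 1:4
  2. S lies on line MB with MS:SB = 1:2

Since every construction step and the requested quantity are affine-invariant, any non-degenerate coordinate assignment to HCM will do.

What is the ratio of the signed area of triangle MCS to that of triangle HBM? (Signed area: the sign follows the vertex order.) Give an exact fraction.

[MCS]:[HBM] = -4/3

Assign H = (0, 0), C = (1, 0), M = (0, 1) — the answer is frame-independent, so this choice is without loss of generality.
1. B lies on line HC with HB:BC = 1:4 ⇒ B = (1/5, 0)
2. S lies on line MB with MS:SB = 1:2 ⇒ S = (1/15, 2/3)
2·[MCS] = -4/15, 2·[HBM] = 1/5
[MCS]:[HBM] = -4/15:1/5 = -4/3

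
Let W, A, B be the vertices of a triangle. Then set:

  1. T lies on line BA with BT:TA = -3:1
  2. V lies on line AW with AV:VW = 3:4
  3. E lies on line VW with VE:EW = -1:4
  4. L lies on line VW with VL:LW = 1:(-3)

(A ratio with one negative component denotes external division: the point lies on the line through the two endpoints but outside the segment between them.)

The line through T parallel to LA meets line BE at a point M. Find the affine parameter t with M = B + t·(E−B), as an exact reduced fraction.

Work in coordinates with W = (0, 0), A = (1, 0), B = (0, 1).
1. T lies on line BA with BT:TA = -3:1 ⇒ T = (3/2, -1/2)
2. V lies on line AW with AV:VW = 3:4 ⇒ V = (4/7, 0)
3. E lies on line VW with VE:EW = -1:4 ⇒ E = (16/21, 0)
4. L lies on line VW with VL:LW = 1:(-3) ⇒ L = (6/7, 0)
through T parallel to LA: direction (1/7, 0); meets BE at M = (8/7, -1/2)
M = B + t·(E−B) with t = 3/2

t = 3/2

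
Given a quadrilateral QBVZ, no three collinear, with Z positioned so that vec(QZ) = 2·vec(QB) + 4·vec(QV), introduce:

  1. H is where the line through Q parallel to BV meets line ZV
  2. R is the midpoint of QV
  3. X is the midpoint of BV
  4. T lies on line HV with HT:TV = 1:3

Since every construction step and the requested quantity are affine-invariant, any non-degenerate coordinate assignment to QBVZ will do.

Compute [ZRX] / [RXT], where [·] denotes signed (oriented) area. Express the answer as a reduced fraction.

Assign Q = (0, 0), B = (1, 0), V = (0, 1), Z = (2, 4) — the answer is frame-independent, so this choice is without loss of generality.
1. H is where the line through Q parallel to BV meets line ZV ⇒ H = (-2/5, 2/5)
2. R is the midpoint of QV ⇒ R = (0, 1/2)
3. X is the midpoint of BV ⇒ X = (1/2, 1/2)
4. T lies on line HV with HT:TV = 1:3 ⇒ T = (-3/10, 11/20)
2·[ZRX] = 7/4, 2·[RXT] = 1/40
[ZRX]:[RXT] = 7/4:1/40 = 70

[ZRX]:[RXT] = 70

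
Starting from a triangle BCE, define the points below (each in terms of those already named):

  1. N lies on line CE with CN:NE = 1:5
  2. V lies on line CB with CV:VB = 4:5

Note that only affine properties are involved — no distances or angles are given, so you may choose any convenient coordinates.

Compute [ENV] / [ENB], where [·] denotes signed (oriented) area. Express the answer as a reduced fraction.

Work in coordinates with B = (0, 0), C = (1, 0), E = (0, 1).
1. N lies on line CE with CN:NE = 1:5 ⇒ N = (5/6, 1/6)
2. V lies on line CB with CV:VB = 4:5 ⇒ V = (5/9, 0)
2·[ENV] = -10/27, 2·[ENB] = -5/6
[ENV]:[ENB] = -10/27:-5/6 = 4/9

[ENV]:[ENB] = 4/9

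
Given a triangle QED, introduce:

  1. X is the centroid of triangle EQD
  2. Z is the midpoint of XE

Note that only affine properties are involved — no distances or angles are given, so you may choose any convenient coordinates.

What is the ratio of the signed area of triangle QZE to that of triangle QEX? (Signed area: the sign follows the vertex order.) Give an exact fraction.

Assign Q = (0, 0), E = (1, 0), D = (0, 1) — the answer is frame-independent, so this choice is without loss of generality.
1. X is the centroid of triangle EQD ⇒ X = (1/3, 1/3)
2. Z is the midpoint of XE ⇒ Z = (2/3, 1/6)
2·[QZE] = -1/6, 2·[QEX] = 1/3
[QZE]:[QEX] = -1/6:1/3 = -1/2

[QZE]:[QEX] = -1/2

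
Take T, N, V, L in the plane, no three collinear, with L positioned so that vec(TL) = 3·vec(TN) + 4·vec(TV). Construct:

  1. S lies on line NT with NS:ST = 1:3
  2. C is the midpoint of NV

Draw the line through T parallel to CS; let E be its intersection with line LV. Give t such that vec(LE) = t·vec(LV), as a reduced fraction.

Choose coordinates T = (0, 0), N = (1, 0), V = (0, 1), L = (3, 4).
1. S lies on line NT with NS:ST = 1:3 ⇒ S = (3/4, 0)
2. C is the midpoint of NV ⇒ C = (1/2, 1/2)
through T parallel to CS: direction (1/4, -1/2); meets LV at E = (-1/3, 2/3)
E = L + t·(V−L) with t = 10/9

t = 10/9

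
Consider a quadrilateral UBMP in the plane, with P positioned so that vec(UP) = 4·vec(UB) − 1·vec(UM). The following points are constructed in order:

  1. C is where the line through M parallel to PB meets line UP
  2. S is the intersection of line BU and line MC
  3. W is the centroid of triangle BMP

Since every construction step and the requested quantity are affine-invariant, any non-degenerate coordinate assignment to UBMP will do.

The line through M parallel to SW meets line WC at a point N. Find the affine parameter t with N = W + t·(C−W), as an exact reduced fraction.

Work in coordinates with U = (0, 0), B = (1, 0), M = (0, 1), P = (4, -1).
1. C is where the line through M parallel to PB meets line UP ⇒ C = (12, -3)
2. S is the intersection of line BU and line MC ⇒ S = (3, 0)
3. W is the centroid of triangle BMP ⇒ W = (5/3, 0)
through M parallel to SW: direction (-4/3, 0); meets WC at N = (-16/9, 1)
N = W + t·(C−W) with t = -1/3

t = -1/3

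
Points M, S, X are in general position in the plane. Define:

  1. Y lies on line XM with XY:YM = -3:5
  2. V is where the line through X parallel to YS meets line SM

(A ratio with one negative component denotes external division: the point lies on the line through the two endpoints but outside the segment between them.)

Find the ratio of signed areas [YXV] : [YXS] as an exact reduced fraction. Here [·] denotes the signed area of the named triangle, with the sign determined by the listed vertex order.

Set M = (0, 0), S = (1, 0), X = (0, 1); any affine frame gives the same invariant.
1. Y lies on line XM with XY:YM = -3:5 ⇒ Y = (0, 5/2)
2. V is where the line through X parallel to YS meets line SM ⇒ V = (2/5, 0)
2·[YXV] = 3/5, 2·[YXS] = 3/2
[YXV]:[YXS] = 3/5:3/2 = 2/5

[YXV]:[YXS] = 2/5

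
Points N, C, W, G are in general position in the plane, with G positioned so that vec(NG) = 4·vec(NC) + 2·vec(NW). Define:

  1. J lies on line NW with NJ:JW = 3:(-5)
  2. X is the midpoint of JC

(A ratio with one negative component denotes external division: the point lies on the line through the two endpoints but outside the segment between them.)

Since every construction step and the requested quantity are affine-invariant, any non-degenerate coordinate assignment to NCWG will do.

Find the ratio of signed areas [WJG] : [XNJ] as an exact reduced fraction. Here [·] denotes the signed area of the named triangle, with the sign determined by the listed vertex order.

Set N = (0, 0), C = (1, 0), W = (0, 1), G = (4, 2); any affine frame gives the same invariant.
1. J lies on line NW with NJ:JW = 3:(-5) ⇒ J = (0, -3/2)
2. X is the midpoint of JC ⇒ X = (1/2, -3/4)
2·[WJG] = 10, 2·[XNJ] = 3/4
[WJG]:[XNJ] = 10:3/4 = 40/3

[WJG]:[XNJ] = 40/3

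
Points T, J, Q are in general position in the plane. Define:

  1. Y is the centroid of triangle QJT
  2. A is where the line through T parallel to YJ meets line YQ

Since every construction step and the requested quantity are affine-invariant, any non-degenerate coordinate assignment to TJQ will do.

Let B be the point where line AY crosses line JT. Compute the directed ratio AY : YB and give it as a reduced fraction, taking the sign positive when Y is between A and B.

AY:YB = -2

Work in coordinates with T = (0, 0), J = (1, 0), Q = (0, 1).
1. Y is the centroid of triangle QJT ⇒ Y = (1/3, 1/3)
2. A is where the line through T parallel to YJ meets line YQ ⇒ A = (2/3, -1/3)
line AY meets JT at B = (1/2, 0)
Y = A + t·(B−A) with t = 2, so AY:YB = 2:-1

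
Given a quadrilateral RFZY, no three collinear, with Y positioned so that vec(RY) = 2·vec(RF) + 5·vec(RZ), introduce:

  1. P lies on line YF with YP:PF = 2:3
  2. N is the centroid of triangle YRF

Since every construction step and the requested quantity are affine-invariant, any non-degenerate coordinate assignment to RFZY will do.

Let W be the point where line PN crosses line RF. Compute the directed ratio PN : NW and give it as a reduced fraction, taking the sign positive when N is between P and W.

Assign R = (0, 0), F = (1, 0), Z = (0, 1), Y = (2, 5) — the answer is frame-independent, so this choice is without loss of generality.
1. P lies on line YF with YP:PF = 2:3 ⇒ P = (8/5, 3)
2. N is the centroid of triangle YRF ⇒ N = (1, 5/3)
line PN meets RF at W = (1/4, 0)
N = P + t·(W−P) with t = 4/9, so PN:NW = 4/9:5/9

PN:NW = 4/5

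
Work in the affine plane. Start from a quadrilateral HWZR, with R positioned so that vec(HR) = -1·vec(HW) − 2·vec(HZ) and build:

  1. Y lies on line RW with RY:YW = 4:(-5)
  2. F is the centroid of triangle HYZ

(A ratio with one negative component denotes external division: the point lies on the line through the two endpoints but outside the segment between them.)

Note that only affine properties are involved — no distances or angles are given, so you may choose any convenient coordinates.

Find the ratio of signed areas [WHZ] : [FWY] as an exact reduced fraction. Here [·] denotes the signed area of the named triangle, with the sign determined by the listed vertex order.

Set H = (0, 0), W = (1, 0), Z = (0, 1), R = (-1, -2); any affine frame gives the same invariant.
1. Y lies on line RW with RY:YW = 4:(-5) ⇒ Y = (-9, -10)
2. F is the centroid of triangle HYZ ⇒ F = (-3, -3)
2·[WHZ] = -1, 2·[FWY] = -10
[WHZ]:[FWY] = -1:-10 = 1/10

[WHZ]:[FWY] = 1/10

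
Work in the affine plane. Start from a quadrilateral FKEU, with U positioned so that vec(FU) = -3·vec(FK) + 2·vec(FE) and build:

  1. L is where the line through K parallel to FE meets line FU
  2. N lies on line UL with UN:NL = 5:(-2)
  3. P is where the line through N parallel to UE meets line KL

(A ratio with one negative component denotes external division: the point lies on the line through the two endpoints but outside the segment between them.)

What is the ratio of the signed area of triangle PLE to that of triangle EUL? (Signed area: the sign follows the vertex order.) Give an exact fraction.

Choose coordinates F = (0, 0), K = (1, 0), E = (0, 1), U = (-3, 2).
1. L is where the line through K parallel to FE meets line FU ⇒ L = (1, -2/3)
2. N lies on line UL with UN:NL = 5:(-2) ⇒ N = (11/3, -22/9)
3. P is where the line through N parallel to UE meets line KL ⇒ P = (1, -14/9)
2·[PLE] = 8/9, 2·[EUL] = 4
[PLE]:[EUL] = 8/9:4 = 2/9

[PLE]:[EUL] = 2/9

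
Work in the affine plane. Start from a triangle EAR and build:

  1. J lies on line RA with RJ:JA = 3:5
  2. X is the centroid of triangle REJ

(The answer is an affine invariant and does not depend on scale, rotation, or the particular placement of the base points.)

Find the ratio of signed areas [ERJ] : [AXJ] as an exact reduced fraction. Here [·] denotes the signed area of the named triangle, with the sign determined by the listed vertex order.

[ERJ]:[AXJ] = 9/5

Assign E = (0, 0), A = (1, 0), R = (0, 1) — the answer is frame-independent, so this choice is without loss of generality.
1. J lies on line RA with RJ:JA = 3:5 ⇒ J = (3/8, 5/8)
2. X is the centroid of triangle REJ ⇒ X = (1/8, 13/24)
2·[ERJ] = -3/8, 2·[AXJ] = -5/24
[ERJ]:[AXJ] = -3/8:-5/24 = 9/5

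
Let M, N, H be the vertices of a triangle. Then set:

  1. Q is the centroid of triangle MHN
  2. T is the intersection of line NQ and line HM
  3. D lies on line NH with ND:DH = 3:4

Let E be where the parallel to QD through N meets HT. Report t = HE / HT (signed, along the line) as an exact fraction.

t = 14/5

Assign M = (0, 0), N = (1, 0), H = (0, 1) — the answer is frame-independent, so this choice is without loss of generality.
1. Q is the centroid of triangle MHN ⇒ Q = (1/3, 1/3)
2. T is the intersection of line NQ and line HM ⇒ T = (0, 1/2)
3. D lies on line NH with ND:DH = 3:4 ⇒ D = (4/7, 3/7)
through N parallel to QD: direction (5/21, 2/21); meets HT at E = (0, -2/5)
E = H + t·(T−H) with t = 14/5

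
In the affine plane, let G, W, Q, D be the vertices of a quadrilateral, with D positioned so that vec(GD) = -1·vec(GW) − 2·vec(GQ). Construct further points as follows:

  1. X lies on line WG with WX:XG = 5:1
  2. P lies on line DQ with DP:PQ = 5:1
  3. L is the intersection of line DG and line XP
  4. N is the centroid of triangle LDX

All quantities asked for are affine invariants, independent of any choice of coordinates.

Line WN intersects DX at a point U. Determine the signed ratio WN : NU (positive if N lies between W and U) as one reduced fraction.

WN:NU = -15

Work in coordinates with G = (0, 0), W = (1, 0), Q = (0, 1), D = (-1, -2).
1. X lies on line WG with WX:XG = 5:1 ⇒ X = (1/6, 0)
2. P lies on line DQ with DP:PQ = 5:1 ⇒ P = (-1/6, 1/2)
3. L is the intersection of line DG and line XP ⇒ L = (1/14, 1/7)
4. N is the centroid of triangle LDX ⇒ N = (-16/63, -13/21)
line WN meets DX at U = (-23/135, -26/45)
N = W + t·(U−W) with t = 15/14, so WN:NU = 15/14:-1/14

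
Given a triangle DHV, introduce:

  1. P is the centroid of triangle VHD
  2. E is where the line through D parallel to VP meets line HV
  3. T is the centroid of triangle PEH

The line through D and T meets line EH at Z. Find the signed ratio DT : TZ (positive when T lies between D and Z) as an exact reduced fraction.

DT:TZ = 8

Choose coordinates D = (0, 0), H = (1, 0), V = (0, 1).
1. P is the centroid of triangle VHD ⇒ P = (1/3, 1/3)
2. E is where the line through D parallel to VP meets line HV ⇒ E = (-1, 2)
3. T is the centroid of triangle PEH ⇒ T = (1/9, 7/9)
line DT meets EH at Z = (1/8, 7/8)
T = D + t·(Z−D) with t = 8/9, so DT:TZ = 8/9:1/9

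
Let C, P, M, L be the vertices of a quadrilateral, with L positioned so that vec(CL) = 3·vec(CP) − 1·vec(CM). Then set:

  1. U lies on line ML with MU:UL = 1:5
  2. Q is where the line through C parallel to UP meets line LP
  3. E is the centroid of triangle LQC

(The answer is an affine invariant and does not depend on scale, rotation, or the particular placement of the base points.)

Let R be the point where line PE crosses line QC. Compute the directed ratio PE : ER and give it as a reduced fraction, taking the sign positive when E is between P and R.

Work in coordinates with C = (0, 0), P = (1, 0), M = (0, 1), L = (3, -1).
1. U lies on line ML with MU:UL = 1:5 ⇒ U = (1/2, 2/3)
2. Q is where the line through C parallel to UP meets line LP ⇒ Q = (-3/5, 4/5)
3. E is the centroid of triangle LQC ⇒ E = (4/5, -1/15)
line PE meets QC at R = (1/5, -4/15)
E = P + t·(R−P) with t = 1/4, so PE:ER = 1/4:3/4

PE:ER = 1/3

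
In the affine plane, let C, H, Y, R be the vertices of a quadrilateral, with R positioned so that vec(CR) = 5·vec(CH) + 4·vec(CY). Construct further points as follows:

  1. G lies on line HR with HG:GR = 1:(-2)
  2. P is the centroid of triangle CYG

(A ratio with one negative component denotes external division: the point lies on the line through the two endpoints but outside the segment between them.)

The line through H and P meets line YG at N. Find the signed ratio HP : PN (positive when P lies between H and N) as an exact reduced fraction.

HP:PN = 7

Work in coordinates with C = (0, 0), H = (1, 0), Y = (0, 1), R = (5, 4).
1. G lies on line HR with HG:GR = 1:(-2) ⇒ G = (-3, -4)
2. P is the centroid of triangle CYG ⇒ P = (-1, -1)
line HP meets YG at N = (-9/7, -8/7)
P = H + t·(N−H) with t = 7/8, so HP:PN = 7/8:1/8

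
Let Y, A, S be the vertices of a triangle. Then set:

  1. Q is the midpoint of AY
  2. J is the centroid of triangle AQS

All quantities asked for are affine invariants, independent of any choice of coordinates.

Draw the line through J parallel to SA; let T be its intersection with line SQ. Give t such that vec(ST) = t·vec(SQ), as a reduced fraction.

Choose coordinates Y = (0, 0), A = (1, 0), S = (0, 1).
1. Q is the midpoint of AY ⇒ Q = (1/2, 0)
2. J is the centroid of triangle AQS ⇒ J = (1/2, 1/3)
through J parallel to SA: direction (1, -1); meets SQ at T = (1/6, 2/3)
T = S + t·(Q−S) with t = 1/3

t = 1/3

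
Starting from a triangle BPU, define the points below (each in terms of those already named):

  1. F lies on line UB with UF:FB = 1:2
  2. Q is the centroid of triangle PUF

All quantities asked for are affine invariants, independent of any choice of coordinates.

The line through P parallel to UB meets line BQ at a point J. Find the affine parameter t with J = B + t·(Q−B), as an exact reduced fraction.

Assign B = (0, 0), P = (1, 0), U = (0, 1) — the answer is frame-independent, so this choice is without loss of generality.
1. F lies on line UB with UF:FB = 1:2 ⇒ F = (0, 2/3)
2. Q is the centroid of triangle PUF ⇒ Q = (1/3, 5/9)
through P parallel to UB: direction (0, -1); meets BQ at J = (1, 5/3)
J = B + t·(Q−B) with t = 3

t = 3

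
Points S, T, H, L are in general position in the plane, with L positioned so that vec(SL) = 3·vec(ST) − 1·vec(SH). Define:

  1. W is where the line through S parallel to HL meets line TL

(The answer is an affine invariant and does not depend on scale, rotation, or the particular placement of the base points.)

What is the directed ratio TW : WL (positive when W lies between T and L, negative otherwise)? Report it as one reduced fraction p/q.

Assign S = (0, 0), T = (1, 0), H = (0, 1), L = (3, -1) — the answer is frame-independent, so this choice is without loss of generality.
1. W is where the line through S parallel to HL meets line TL ⇒ W = (-3, 2)
W = T + t·(L−T) with t = -2, so TW:WL = t:(1−t) = -2:3

TW:WL = -2/3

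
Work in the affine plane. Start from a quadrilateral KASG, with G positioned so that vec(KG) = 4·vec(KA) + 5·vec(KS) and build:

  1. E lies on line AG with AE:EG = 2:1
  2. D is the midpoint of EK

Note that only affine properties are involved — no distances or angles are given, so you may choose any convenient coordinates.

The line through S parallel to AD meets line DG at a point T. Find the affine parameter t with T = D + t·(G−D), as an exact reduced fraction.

t = -13/15

Choose coordinates K = (0, 0), A = (1, 0), S = (0, 1), G = (4, 5).
1. E lies on line AG with AE:EG = 2:1 ⇒ E = (3, 10/3)
2. D is the midpoint of EK ⇒ D = (3/2, 5/3)
through S parallel to AD: direction (1/2, 5/3); meets DG at T = (-2/3, -11/9)
T = D + t·(G−D) with t = -13/15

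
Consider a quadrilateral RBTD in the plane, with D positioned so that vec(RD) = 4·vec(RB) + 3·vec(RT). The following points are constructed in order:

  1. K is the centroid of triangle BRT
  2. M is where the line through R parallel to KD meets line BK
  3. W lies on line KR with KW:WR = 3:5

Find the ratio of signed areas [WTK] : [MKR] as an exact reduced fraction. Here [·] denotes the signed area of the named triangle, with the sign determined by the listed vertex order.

[WTK]:[MKR] = -27/8

Set R = (0, 0), B = (1, 0), T = (0, 1), D = (4, 3); any affine frame gives the same invariant.
1. K is the centroid of triangle BRT ⇒ K = (1/3, 1/3)
2. M is where the line through R parallel to KD meets line BK ⇒ M = (11/27, 8/27)
3. W lies on line KR with KW:WR = 3:5 ⇒ W = (5/24, 5/24)
2·[WTK] = -1/8, 2·[MKR] = 1/27
[WTK]:[MKR] = -1/8:1/27 = -27/8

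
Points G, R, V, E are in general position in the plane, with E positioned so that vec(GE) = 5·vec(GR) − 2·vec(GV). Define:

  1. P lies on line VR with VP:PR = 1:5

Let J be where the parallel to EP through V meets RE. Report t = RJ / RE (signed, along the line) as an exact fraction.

Set G = (0, 0), R = (1, 0), V = (0, 1), E = (5, -2); any affine frame gives the same invariant.
1. P lies on line VR with VP:PR = 1:5 ⇒ P = (1/6, 5/6)
through V parallel to EP: direction (-29/6, 17/6); meets RE at J = (29/5, -12/5)
J = R + t·(E−R) with t = 6/5

t = 6/5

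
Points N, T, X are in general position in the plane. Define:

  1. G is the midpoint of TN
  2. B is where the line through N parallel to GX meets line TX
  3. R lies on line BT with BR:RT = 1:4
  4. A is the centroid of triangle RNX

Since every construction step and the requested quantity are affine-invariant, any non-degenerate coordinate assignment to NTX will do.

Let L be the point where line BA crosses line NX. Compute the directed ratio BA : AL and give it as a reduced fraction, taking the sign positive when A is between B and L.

BA:AL = 4

Choose coordinates N = (0, 0), T = (1, 0), X = (0, 1).
1. G is the midpoint of TN ⇒ G = (1/2, 0)
2. B is where the line through N parallel to GX meets line TX ⇒ B = (-1, 2)
3. R lies on line BT with BR:RT = 1:4 ⇒ R = (-3/5, 8/5)
4. A is the centroid of triangle RNX ⇒ A = (-1/5, 13/15)
line BA meets NX at L = (0, 7/12)
A = B + t·(L−B) with t = 4/5, so BA:AL = 4/5:1/5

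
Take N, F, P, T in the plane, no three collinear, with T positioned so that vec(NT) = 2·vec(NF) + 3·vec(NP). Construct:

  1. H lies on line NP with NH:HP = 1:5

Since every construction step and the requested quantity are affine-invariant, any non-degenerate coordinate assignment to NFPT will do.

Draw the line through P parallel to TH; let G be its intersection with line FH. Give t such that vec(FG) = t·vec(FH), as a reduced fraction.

t = 29/19

Assign N = (0, 0), F = (1, 0), P = (0, 1), T = (2, 3) — the answer is frame-independent, so this choice is without loss of generality.
1. H lies on line NP with NH:HP = 1:5 ⇒ H = (0, 1/6)
through P parallel to TH: direction (-2, -17/6); meets FH at G = (-10/19, 29/114)
G = F + t·(H−F) with t = 29/19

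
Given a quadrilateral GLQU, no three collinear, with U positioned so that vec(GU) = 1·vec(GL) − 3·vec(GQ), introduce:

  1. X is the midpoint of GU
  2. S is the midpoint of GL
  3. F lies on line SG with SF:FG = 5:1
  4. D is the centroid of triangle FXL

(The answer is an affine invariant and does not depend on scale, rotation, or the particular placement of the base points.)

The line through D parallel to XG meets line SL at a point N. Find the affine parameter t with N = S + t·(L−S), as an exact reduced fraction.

t = -5/18

Assign G = (0, 0), L = (1, 0), Q = (0, 1), U = (1, -3) — the answer is frame-independent, so this choice is without loss of generality.
1. X is the midpoint of GU ⇒ X = (1/2, -3/2)
2. S is the midpoint of GL ⇒ S = (1/2, 0)
3. F lies on line SG with SF:FG = 5:1 ⇒ F = (1/12, 0)
4. D is the centroid of triangle FXL ⇒ D = (19/36, -1/2)
through D parallel to XG: direction (-1/2, 3/2); meets SL at N = (13/36, 0)
N = S + t·(L−S) with t = -5/18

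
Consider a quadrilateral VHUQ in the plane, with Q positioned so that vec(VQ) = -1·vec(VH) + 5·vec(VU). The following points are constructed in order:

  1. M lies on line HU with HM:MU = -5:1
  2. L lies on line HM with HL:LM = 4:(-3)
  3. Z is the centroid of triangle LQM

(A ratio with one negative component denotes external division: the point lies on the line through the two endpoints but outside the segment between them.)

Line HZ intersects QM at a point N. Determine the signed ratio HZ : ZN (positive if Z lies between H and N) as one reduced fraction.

Assign V = (0, 0), H = (1, 0), U = (0, 1), Q = (-1, 5) — the answer is frame-independent, so this choice is without loss of generality.
1. M lies on line HU with HM:MU = -5:1 ⇒ M = (-1/4, 5/4)
2. L lies on line HM with HL:LM = 4:(-3) ⇒ L = (-4, 5)
3. Z is the centroid of triangle LQM ⇒ Z = (-7/4, 15/4)
line HZ meets QM at N = (-3/8, 15/8)
Z = H + t·(N−H) with t = 2, so HZ:ZN = 2:-1

HZ:ZN = -2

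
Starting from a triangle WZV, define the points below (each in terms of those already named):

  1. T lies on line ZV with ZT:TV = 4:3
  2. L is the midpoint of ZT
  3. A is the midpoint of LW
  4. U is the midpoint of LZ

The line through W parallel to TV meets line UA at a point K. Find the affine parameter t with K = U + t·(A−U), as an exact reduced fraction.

Work in coordinates with W = (0, 0), Z = (1, 0), V = (0, 1).
1. T lies on line ZV with ZT:TV = 4:3 ⇒ T = (3/7, 4/7)
2. L is the midpoint of ZT ⇒ L = (5/7, 2/7)
3. A is the midpoint of LW ⇒ A = (5/14, 1/7)
4. U is the midpoint of LZ ⇒ U = (6/7, 1/7)
through W parallel to TV: direction (-3/7, 3/7); meets UA at K = (-1/7, 1/7)
K = U + t·(A−U) with t = 2

t = 2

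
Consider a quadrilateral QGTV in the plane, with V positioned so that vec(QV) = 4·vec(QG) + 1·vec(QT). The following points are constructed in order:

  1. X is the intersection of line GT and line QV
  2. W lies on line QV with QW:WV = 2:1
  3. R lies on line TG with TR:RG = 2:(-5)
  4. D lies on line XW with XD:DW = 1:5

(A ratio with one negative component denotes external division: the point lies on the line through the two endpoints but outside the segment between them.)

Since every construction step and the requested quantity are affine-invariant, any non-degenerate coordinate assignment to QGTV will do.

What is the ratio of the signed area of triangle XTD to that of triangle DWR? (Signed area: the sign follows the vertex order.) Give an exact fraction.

Choose coordinates Q = (0, 0), G = (1, 0), T = (0, 1), V = (4, 1).
1. X is the intersection of line GT and line QV ⇒ X = (4/5, 1/5)
2. W lies on line QV with QW:WV = 2:1 ⇒ W = (8/3, 2/3)
3. R lies on line TG with TR:RG = 2:(-5) ⇒ R = (-2/3, 5/3)
4. D lies on line XW with XD:DW = 1:5 ⇒ D = (10/9, 5/18)
2·[XTD] = -14/45, 2·[DWR] = 77/27
[XTD]:[DWR] = -14/45:77/27 = -6/55

[XTD]:[DWR] = -6/55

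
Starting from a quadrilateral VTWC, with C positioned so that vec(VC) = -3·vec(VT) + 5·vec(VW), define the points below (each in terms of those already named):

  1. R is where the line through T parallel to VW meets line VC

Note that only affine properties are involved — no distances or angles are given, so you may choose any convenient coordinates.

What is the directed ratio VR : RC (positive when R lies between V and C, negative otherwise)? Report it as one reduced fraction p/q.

VR:RC = -1/4

Set V = (0, 0), T = (1, 0), W = (0, 1), C = (-3, 5); any affine frame gives the same invariant.
1. R is where the line through T parallel to VW meets line VC ⇒ R = (1, -5/3)
R = V + t·(C−V) with t = -1/3, so VR:RC = t:(1−t) = -1/3:4/3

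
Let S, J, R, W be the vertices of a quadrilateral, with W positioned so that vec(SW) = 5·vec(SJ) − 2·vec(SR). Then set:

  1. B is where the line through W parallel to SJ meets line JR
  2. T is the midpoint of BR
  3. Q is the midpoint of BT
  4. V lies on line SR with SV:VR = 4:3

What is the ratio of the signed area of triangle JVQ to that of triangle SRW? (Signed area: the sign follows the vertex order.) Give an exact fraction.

[JVQ]:[SRW] = -3/28

Assign S = (0, 0), J = (1, 0), R = (0, 1), W = (5, -2) — the answer is frame-independent, so this choice is without loss of generality.
1. B is where the line through W parallel to SJ meets line JR ⇒ B = (3, -2)
2. T is the midpoint of BR ⇒ T = (3/2, -1/2)
3. Q is the midpoint of BT ⇒ Q = (9/4, -5/4)
4. V lies on line SR with SV:VR = 4:3 ⇒ V = (0, 4/7)
2·[JVQ] = 15/28, 2·[SRW] = -5
[JVQ]:[SRW] = 15/28:-5 = -3/28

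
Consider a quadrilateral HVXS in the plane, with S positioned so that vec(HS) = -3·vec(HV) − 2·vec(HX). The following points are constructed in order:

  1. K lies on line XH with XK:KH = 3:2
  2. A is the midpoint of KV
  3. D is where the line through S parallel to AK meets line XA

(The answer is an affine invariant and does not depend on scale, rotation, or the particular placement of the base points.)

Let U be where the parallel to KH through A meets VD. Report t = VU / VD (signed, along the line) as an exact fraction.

Set H = (0, 0), V = (1, 0), X = (0, 1), S = (-3, -2); any affine frame gives the same invariant.
1. K lies on line XH with XK:KH = 3:2 ⇒ K = (0, 2/5)
2. A is the midpoint of KV ⇒ A = (1/2, 1/5)
3. D is where the line through S parallel to AK meets line XA ⇒ D = (7/2, -23/5)
through A parallel to KH: direction (0, -2/5); meets VD at U = (1/2, 23/25)
U = V + t·(D−V) with t = -1/5

t = -1/5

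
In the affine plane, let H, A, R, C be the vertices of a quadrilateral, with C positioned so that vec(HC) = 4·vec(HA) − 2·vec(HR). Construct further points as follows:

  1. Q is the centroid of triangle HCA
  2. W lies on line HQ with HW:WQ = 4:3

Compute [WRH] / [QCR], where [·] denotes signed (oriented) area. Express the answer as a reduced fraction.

Assign H = (0, 0), A = (1, 0), R = (0, 1), C = (4, -2) — the answer is frame-independent, so this choice is without loss of generality.
1. Q is the centroid of triangle HCA ⇒ Q = (5/3, -2/3)
2. W lies on line HQ with HW:WQ = 4:3 ⇒ W = (20/21, -8/21)
2·[WRH] = 20/21, 2·[QCR] = 5/3
[WRH]:[QCR] = 20/21:5/3 = 4/7

[WRH]:[QCR] = 4/7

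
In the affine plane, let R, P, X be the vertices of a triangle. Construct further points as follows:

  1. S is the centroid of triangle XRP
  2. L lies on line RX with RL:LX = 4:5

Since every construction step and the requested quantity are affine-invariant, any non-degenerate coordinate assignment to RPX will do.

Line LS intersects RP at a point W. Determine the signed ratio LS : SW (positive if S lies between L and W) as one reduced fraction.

LS:SW = 1/3

Work in coordinates with R = (0, 0), P = (1, 0), X = (0, 1).
1. S is the centroid of triangle XRP ⇒ S = (1/3, 1/3)
2. L lies on line RX with RL:LX = 4:5 ⇒ L = (0, 4/9)
line LS meets RP at W = (4/3, 0)
S = L + t·(W−L) with t = 1/4, so LS:SW = 1/4:3/4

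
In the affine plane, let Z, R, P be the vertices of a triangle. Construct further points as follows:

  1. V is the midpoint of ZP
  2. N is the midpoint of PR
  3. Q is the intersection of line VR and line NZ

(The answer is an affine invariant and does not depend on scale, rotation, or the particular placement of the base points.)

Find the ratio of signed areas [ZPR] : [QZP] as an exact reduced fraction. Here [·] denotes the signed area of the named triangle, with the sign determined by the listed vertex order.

[ZPR]:[QZP] = 3

Choose coordinates Z = (0, 0), R = (1, 0), P = (0, 1).
1. V is the midpoint of ZP ⇒ V = (0, 1/2)
2. N is the midpoint of PR ⇒ N = (1/2, 1/2)
3. Q is the intersection of line VR and line NZ ⇒ Q = (1/3, 1/3)
2·[ZPR] = -1, 2·[QZP] = -1/3
[ZPR]:[QZP] = -1:-1/3 = 3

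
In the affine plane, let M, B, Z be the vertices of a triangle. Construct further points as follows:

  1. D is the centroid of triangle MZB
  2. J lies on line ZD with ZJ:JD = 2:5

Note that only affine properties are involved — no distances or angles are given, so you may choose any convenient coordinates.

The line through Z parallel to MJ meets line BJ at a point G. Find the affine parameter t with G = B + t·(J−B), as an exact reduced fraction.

Choose coordinates M = (0, 0), B = (1, 0), Z = (0, 1).
1. D is the centroid of triangle MZB ⇒ D = (1/3, 1/3)
2. J lies on line ZD with ZJ:JD = 2:5 ⇒ J = (2/21, 17/21)
through Z parallel to MJ: direction (2/21, 17/21); meets BJ at G = (-4/357, 19/21)
G = B + t·(J−B) with t = 19/17

t = 19/17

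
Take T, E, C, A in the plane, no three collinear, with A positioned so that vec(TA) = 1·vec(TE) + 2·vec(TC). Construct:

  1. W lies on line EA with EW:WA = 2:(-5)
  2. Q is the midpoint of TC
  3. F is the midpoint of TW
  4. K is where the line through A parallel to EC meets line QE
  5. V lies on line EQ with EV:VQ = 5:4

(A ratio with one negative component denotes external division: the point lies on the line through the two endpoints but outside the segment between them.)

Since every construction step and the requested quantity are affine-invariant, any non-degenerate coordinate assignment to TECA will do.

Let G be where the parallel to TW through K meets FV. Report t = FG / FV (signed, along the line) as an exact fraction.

t = 252/47

Work in coordinates with T = (0, 0), E = (1, 0), C = (0, 1), A = (1, 2).
1. W lies on line EA with EW:WA = 2:(-5) ⇒ W = (1, -4/3)
2. Q is the midpoint of TC ⇒ Q = (0, 1/2)
3. F is the midpoint of TW ⇒ F = (1/2, -2/3)
4. K is where the line through A parallel to EC meets line QE ⇒ K = (5, -2)
5. V lies on line EQ with EV:VQ = 5:4 ⇒ V = (4/9, 5/18)
through K parallel to TW: direction (1, -4/3); meets FV at G = (19/94, 620/141)
G = F + t·(V−F) with t = 252/47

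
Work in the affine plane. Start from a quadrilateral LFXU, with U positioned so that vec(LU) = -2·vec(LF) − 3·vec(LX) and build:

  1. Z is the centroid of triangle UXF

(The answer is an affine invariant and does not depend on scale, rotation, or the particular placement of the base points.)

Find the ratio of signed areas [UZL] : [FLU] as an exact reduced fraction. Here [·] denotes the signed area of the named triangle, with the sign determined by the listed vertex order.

[UZL]:[FLU] = 1/9

Set L = (0, 0), F = (1, 0), X = (0, 1), U = (-2, -3); any affine frame gives the same invariant.
1. Z is the centroid of triangle UXF ⇒ Z = (-1/3, -2/3)
2·[UZL] = 1/3, 2·[FLU] = 3
[UZL]:[FLU] = 1/3:3 = 1/9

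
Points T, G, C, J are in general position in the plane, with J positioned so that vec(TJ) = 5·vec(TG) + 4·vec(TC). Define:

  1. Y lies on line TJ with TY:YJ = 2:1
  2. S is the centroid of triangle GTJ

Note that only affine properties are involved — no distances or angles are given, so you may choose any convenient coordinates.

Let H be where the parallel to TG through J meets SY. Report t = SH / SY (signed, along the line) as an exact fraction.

Choose coordinates T = (0, 0), G = (1, 0), C = (0, 1), J = (5, 4).
1. Y lies on line TJ with TY:YJ = 2:1 ⇒ Y = (10/3, 8/3)
2. S is the centroid of triangle GTJ ⇒ S = (2, 4/3)
through J parallel to TG: direction (1, 0); meets SY at H = (14/3, 4)
H = S + t·(Y−S) with t = 2

t = 2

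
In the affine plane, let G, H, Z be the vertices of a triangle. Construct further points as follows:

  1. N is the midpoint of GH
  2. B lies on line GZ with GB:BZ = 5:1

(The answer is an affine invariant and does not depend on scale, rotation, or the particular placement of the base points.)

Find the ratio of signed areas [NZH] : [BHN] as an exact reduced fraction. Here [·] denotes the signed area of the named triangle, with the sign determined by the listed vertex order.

Set G = (0, 0), H = (1, 0), Z = (0, 1); any affine frame gives the same invariant.
1. N is the midpoint of GH ⇒ N = (1/2, 0)
2. B lies on line GZ with GB:BZ = 5:1 ⇒ B = (0, 5/6)
2·[NZH] = -1/2, 2·[BHN] = -5/12
[NZH]:[BHN] = -1/2:-5/12 = 6/5

[NZH]:[BHN] = 6/5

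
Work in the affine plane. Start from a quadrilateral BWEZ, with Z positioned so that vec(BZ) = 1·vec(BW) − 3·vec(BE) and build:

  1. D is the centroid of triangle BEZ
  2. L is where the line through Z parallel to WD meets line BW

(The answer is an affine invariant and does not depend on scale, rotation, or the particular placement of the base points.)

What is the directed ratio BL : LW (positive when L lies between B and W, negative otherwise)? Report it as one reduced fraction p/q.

Work in coordinates with B = (0, 0), W = (1, 0), E = (0, 1), Z = (1, -3).
1. D is the centroid of triangle BEZ ⇒ D = (1/3, -2/3)
2. L is where the line through Z parallel to WD meets line BW ⇒ L = (4, 0)
L = B + t·(W−B) with t = 4, so BL:LW = t:(1−t) = 4:-3

BL:LW = -4/3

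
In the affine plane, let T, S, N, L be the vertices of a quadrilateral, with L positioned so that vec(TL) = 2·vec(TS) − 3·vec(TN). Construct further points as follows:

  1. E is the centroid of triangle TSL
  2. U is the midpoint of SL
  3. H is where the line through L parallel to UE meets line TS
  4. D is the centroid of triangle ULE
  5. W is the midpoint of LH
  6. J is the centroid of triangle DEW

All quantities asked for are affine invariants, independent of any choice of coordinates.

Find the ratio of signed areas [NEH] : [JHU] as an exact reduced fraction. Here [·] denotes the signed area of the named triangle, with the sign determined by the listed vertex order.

Choose coordinates T = (0, 0), S = (1, 0), N = (0, 1), L = (2, -3).
1. E is the centroid of triangle TSL ⇒ E = (1, -1)
2. U is the midpoint of SL ⇒ U = (3/2, -3/2)
3. H is where the line through L parallel to UE meets line TS ⇒ H = (-1, 0)
4. D is the centroid of triangle ULE ⇒ D = (3/2, -11/6)
5. W is the midpoint of LH ⇒ W = (1/2, -3/2)
6. J is the centroid of triangle DEW ⇒ J = (1, -13/9)
2·[NEH] = -3, 2·[JHU] = -11/18
[NEH]:[JHU] = -3:-11/18 = 54/11

[NEH]:[JHU] = 54/11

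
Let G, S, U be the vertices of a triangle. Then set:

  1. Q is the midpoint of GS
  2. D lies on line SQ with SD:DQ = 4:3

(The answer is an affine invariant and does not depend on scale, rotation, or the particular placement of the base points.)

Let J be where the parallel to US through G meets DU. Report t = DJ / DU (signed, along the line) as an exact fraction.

t = -5/2

Assign G = (0, 0), S = (1, 0), U = (0, 1) — the answer is frame-independent, so this choice is without loss of generality.
1. Q is the midpoint of GS ⇒ Q = (1/2, 0)
2. D lies on line SQ with SD:DQ = 4:3 ⇒ D = (5/7, 0)
through G parallel to US: direction (1, -1); meets DU at J = (5/2, -5/2)
J = D + t·(U−D) with t = -5/2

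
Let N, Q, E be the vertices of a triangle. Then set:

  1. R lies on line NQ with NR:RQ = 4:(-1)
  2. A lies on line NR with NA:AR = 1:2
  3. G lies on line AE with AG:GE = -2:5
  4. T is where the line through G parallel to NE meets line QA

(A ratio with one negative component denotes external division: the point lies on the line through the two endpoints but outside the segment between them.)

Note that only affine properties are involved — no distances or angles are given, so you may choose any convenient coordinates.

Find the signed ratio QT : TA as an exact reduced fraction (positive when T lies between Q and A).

QT:TA = 7/8

Work in coordinates with N = (0, 0), Q = (1, 0), E = (0, 1).
1. R lies on line NQ with NR:RQ = 4:(-1) ⇒ R = (4/3, 0)
2. A lies on line NR with NA:AR = 1:2 ⇒ A = (4/9, 0)
3. G lies on line AE with AG:GE = -2:5 ⇒ G = (20/27, -2/3)
4. T is where the line through G parallel to NE meets line QA ⇒ T = (20/27, 0)
T = Q + t·(A−Q) with t = 7/15, so QT:TA = t:(1−t) = 7/15:8/15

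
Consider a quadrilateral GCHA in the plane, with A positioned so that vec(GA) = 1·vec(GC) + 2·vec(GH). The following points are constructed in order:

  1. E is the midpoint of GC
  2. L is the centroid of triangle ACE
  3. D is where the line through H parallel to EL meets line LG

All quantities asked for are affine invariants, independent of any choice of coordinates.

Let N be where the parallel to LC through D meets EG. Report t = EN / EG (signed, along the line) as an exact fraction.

Choose coordinates G = (0, 0), C = (1, 0), H = (0, 1), A = (1, 2).
1. E is the midpoint of GC ⇒ E = (1/2, 0)
2. L is the centroid of triangle ACE ⇒ L = (5/6, 2/3)
3. D is where the line through H parallel to EL meets line LG ⇒ D = (-5/6, -2/3)
through D parallel to LC: direction (1/6, -2/3); meets EG at N = (-1, 0)
N = E + t·(G−E) with t = 3

t = 3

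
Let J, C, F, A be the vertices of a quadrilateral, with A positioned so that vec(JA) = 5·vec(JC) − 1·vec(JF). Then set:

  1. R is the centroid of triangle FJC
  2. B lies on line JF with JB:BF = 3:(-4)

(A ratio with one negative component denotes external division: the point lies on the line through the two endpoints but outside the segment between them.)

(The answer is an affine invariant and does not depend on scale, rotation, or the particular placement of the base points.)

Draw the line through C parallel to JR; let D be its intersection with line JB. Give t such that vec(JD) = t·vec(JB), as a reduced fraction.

Assign J = (0, 0), C = (1, 0), F = (0, 1), A = (5, -1) — the answer is frame-independent, so this choice is without loss of generality.
1. R is the centroid of triangle FJC ⇒ R = (1/3, 1/3)
2. B lies on line JF with JB:BF = 3:(-4) ⇒ B = (0, -3)
through C parallel to JR: direction (1/3, 1/3); meets JB at D = (0, -1)
D = J + t·(B−J) with t = 1/3

t = 1/3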